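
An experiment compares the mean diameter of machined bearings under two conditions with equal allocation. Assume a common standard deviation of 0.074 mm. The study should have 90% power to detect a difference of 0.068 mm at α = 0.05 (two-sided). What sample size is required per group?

For two equal groups, n per group = 2·((z_{α/2} + z_β)·σ/δ)².
z_{α/2} = 1.960; z_β = 1.282 (power 90%).
n = 2 × (3.242 × 0.074 / 0.068)² = 2 × 12.45 = 24.90
Round up: n = 25 per group.

25 per group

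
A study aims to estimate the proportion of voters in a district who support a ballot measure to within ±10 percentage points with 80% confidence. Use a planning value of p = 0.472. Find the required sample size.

For a proportion with margin E = 0.1 at 80% confidence, z = 1.282.
n = p̂(1−p̂)(z/E)² = 0.472 × 0.528 × (1.282/0.1)² = 40.96
Round up: n = 41.

n = 41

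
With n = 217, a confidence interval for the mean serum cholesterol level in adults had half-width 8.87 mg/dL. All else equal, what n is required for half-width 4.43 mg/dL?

Margin of error scales as 1/√n, so n₂ = n₁·(E₁/E₂)².
n₂ = 217 × (8.87/4.43)² = 217 × 4.009 = 869.95
Round up: n₂ = 870.

n = 870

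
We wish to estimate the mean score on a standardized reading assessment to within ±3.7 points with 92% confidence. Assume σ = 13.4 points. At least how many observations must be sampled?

41

For a mean, the margin of error is E = z·σ/√n, so n = (zσ/E)².
At 92% confidence, z = 1.751.
n = (1.751 × 13.4 / 3.7)² = 40.21
Round up: n = 41.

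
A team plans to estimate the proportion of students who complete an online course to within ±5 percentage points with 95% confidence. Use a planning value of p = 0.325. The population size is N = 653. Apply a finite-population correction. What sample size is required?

223

For a proportion with margin E = 0.05 at 95% confidence, z = 1.960.
n = p̂(1−p̂)(z/E)² = 0.325 × 0.675 × (1.960/0.05)² = 337.10 — call this n₀.
Finite-population correction with N = 653: n = n₀ / (1 + (n₀−1)/N) = 337.10 / 1.515 = 222.51
Round up: n = 223.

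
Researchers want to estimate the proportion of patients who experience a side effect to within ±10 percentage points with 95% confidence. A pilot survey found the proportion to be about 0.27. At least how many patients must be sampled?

For a proportion with margin E = 0.1 at 95% confidence, z = 1.960.
n = p̂(1−p̂)(z/E)² = 0.27 × 0.73 × (1.960/0.1)² = 75.72
Round up: n = 76.

76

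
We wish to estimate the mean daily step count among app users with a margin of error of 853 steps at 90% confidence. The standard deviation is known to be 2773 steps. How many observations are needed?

29

For a mean, the margin of error is E = z·σ/√n, so n = (zσ/E)².
At 90% confidence, z = 1.645.
n = (1.645 × 2773 / 853)² = 28.60
Round up: n = 29.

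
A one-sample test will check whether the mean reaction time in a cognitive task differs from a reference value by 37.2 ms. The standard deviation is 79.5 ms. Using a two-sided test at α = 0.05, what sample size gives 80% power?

For a one-sample z-test, n = ((z_{α/2} + z_β)·σ/δ)².
z_{α/2} = 1.960 (two-sided α = 0.05); z_β = 0.842 (power 80% → β = 0.2).
n = (2.802 × 79.5 / 37.2)² = 35.86
Round up: n = 36.

36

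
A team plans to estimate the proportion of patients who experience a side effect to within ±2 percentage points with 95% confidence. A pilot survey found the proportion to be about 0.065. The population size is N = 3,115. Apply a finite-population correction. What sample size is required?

492

For a proportion with margin E = 0.02 at 95% confidence, z = 1.960.
n = p̂(1−p̂)(z/E)² = 0.065 × 0.935 × (1.960/0.02)² = 583.68 — call this n₀.
Finite-population correction with N = 3,115: n = n₀ / (1 + (n₀−1)/N) = 583.68 / 1.187 = 491.73
Round up: n = 492.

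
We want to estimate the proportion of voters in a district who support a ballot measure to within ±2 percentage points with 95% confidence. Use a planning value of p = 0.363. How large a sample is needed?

For a proportion with margin E = 0.02 at 95% confidence, z = 1.960.
n = p̂(1−p̂)(z/E)² = 0.363 × 0.637 × (1.960/0.02)² = 2220.74
Round up: n = 2221.

2221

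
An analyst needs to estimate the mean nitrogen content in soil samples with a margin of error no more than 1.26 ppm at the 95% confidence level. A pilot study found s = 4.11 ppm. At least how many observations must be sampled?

41

For a mean, the margin of error is E = z·σ/√n, so n = (zσ/E)².
At 95% confidence, z = 1.960.
n = (1.960 × 4.11 / 1.26)² = 40.87
Round up: n = 41.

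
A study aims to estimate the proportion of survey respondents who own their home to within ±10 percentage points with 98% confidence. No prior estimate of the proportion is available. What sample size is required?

For a proportion with margin E = 0.1 at 98% confidence, z = 2.326.
With no prior estimate, use p = 0.5, which maximizes p(1−p) at 0.25.
n = 0.25 × (z/E)² = 0.25 × (2.326/0.1)² = 135.26
Round up: n = 136.

136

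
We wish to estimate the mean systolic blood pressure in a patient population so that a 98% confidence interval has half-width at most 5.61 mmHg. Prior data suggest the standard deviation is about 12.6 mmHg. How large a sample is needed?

n = 28

For a mean, the margin of error is E = z·σ/√n, so n = (zσ/E)².
At 98% confidence, z = 2.326.
n = (2.326 × 12.6 / 5.61)² = 27.29
Round up: n = 28.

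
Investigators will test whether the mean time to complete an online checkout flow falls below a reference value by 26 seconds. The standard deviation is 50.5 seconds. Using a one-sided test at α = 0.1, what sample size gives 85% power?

n = 21

For a one-sample z-test, n = ((z_α + z_β)·σ/δ)².
z_α = 1.282 (one-sided α = 0.1); z_β = 1.036 (power 85% → β = 0.15).
n = (2.318 × 50.5 / 26)² = 20.27
Round up: n = 21.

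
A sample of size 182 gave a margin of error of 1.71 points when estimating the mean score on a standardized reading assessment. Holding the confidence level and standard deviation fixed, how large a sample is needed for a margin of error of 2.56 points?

Margin of error scales as 1/√n, so n₂ = n₁·(E₁/E₂)².
n₂ = 182 × (1.71/2.56)² = 182 × 0.4462 = 81.21
Round up: n₂ = 82.

n = 82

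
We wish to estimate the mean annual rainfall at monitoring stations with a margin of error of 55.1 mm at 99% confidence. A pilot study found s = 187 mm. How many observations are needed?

For a mean, the margin of error is E = z·σ/√n, so n = (zσ/E)².
At 99% confidence, z = 2.576.
n = (2.576 × 187 / 55.1)² = 76.43
Round up: n = 77.

77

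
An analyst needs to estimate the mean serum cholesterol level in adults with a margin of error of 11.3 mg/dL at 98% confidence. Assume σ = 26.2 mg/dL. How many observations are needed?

30

For a mean, the margin of error is E = z·σ/√n, so n = (zσ/E)².
At 98% confidence, z = 2.326.
n = (2.326 × 26.2 / 11.3)² = 29.08
Round up: n = 30.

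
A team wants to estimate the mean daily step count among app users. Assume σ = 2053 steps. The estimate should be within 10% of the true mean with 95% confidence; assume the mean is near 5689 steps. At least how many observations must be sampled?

n = 51

For a mean, the margin of error is E = z·σ/√n, so n = (zσ/E)².
At 95% confidence, z = 1.960.
E = 10% of 5689 = 568.9 steps.
n = (1.960 × 2053 / 568.9)² = 50.03
Round up: n = 51.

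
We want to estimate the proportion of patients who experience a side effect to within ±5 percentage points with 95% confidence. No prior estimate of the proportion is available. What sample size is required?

385

For a proportion with margin E = 0.05 at 95% confidence, z = 1.960.
With no prior estimate, use p = 0.5, which maximizes p(1−p) at 0.25.
n = 0.25 × (z/E)² = 0.25 × (1.960/0.05)² = 384.16
Round up: n = 385.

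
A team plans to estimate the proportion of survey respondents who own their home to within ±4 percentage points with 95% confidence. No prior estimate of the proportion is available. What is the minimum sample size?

601

For a proportion with margin E = 0.04 at 95% confidence, z = 1.960.
With no prior estimate, use p = 0.5, which maximizes p(1−p) at 0.25.
n = 0.25 × (z/E)² = 0.25 × (1.960/0.04)² = 600.25
Round up: n = 601.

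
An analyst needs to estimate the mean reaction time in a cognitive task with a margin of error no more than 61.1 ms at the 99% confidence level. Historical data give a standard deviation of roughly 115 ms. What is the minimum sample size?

24

For a mean, the margin of error is E = z·σ/√n, so n = (zσ/E)².
At 99% confidence, z = 2.576.
n = (2.576 × 115 / 61.1)² = 23.51
Round up: n = 24.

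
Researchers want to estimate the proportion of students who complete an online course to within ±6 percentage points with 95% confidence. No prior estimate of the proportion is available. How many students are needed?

For a proportion with margin E = 0.06 at 95% confidence, z = 1.960.
With no prior estimate, use p = 0.5, which maximizes p(1−p) at 0.25.
n = 0.25 × (z/E)² = 0.25 × (1.960/0.06)² = 266.78
Round up: n = 267.

267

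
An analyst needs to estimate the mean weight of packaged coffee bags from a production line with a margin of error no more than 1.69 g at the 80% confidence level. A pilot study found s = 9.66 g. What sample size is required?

54

For a mean, the margin of error is E = z·σ/√n, so n = (zσ/E)².
At 80% confidence, z = 1.282.
n = (1.282 × 9.66 / 1.69)² = 53.70
Round up: n = 54.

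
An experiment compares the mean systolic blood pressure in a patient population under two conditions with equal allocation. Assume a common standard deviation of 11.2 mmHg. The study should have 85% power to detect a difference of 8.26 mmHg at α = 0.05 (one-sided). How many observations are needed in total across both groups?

54 total

For two equal groups, n per group = 2·((z_α + z_β)·σ/δ)².
z_α = 1.645; z_β = 1.036 (power 85%).
n = 2 × (2.681 × 11.2 / 8.26)² = 2 × 13.22 = 26.44
Round up: n = 27 per group.
Total across both groups: 2 × 27 = 54.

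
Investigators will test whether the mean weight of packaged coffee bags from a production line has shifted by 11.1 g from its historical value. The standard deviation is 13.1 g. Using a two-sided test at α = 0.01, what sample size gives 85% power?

For a one-sample z-test, n = ((z_{α/2} + z_β)·σ/δ)².
z_{α/2} = 2.576 (two-sided α = 0.01); z_β = 1.036 (power 85% → β = 0.15).
n = (3.612 × 13.1 / 11.1)² = 18.17
Round up: n = 19.

19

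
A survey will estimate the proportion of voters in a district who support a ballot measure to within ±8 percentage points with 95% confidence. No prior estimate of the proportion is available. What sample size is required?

For a proportion with margin E = 0.08 at 95% confidence, z = 1.960.
With no prior estimate, use p = 0.5, which maximizes p(1−p) at 0.25.
n = 0.25 × (z/E)² = 0.25 × (1.960/0.08)² = 150.06
Round up: n = 151.

151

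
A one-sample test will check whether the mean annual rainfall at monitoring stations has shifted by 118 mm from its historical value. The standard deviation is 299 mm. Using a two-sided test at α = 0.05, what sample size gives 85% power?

n = 58

For a one-sample z-test, n = ((z_{α/2} + z_β)·σ/δ)².
z_{α/2} = 1.960 (two-sided α = 0.05); z_β = 1.036 (power 85% → β = 0.15).
n = (2.996 × 299 / 118)² = 57.63
Round up: n = 58.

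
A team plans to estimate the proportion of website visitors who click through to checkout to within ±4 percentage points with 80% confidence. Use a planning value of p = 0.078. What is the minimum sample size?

For a proportion with margin E = 0.04 at 80% confidence, z = 1.282.
n = p̂(1−p̂)(z/E)² = 0.078 × 0.922 × (1.282/0.04)² = 73.87
Round up: n = 74.

74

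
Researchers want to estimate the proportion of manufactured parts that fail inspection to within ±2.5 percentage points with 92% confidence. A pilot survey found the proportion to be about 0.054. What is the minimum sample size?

n = 251

For a proportion with margin E = 0.025 at 92% confidence, z = 1.751.
n = p̂(1−p̂)(z/E)² = 0.054 × 0.946 × (1.751/0.025)² = 250.60
Round up: n = 251.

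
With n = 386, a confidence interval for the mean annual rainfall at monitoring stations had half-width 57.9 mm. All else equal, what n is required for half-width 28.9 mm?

Margin of error scales as 1/√n, so n₂ = n₁·(E₁/E₂)².
n₂ = 386 × (57.9/28.9)² = 386 × 4.014 = 1549.40
Round up: n₂ = 1550.

1550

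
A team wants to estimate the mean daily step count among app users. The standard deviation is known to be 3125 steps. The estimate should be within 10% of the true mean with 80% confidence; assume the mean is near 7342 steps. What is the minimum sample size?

For a mean, the margin of error is E = z·σ/√n, so n = (zσ/E)².
At 80% confidence, z = 1.282.
E = 10% of 7342 = 734.2 steps.
n = (1.282 × 3125 / 734.2)² = 29.77
Round up: n = 30.

n = 30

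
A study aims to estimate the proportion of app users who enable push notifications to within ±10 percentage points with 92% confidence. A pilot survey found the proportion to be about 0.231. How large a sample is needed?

n = 55

For a proportion with margin E = 0.1 at 92% confidence, z = 1.751.
n = p̂(1−p̂)(z/E)² = 0.231 × 0.769 × (1.751/0.1)² = 54.46
Round up: n = 55.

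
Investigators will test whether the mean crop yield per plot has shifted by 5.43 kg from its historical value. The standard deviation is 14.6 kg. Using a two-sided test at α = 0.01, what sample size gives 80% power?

n = 85

For a one-sample z-test, n = ((z_{α/2} + z_β)·σ/δ)².
z_{α/2} = 2.576 (two-sided α = 0.01); z_β = 0.842 (power 80% → β = 0.2).
n = (3.418 × 14.6 / 5.43)² = 84.46
Round up: n = 85.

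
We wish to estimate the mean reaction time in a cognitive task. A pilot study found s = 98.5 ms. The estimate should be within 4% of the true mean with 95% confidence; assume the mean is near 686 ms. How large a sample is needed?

For a mean, the margin of error is E = z·σ/√n, so n = (zσ/E)².
At 95% confidence, z = 1.960.
E = 4% of 686 = 27.44 ms.
n = (1.960 × 98.5 / 27.44)² = 49.50
Round up: n = 50.

50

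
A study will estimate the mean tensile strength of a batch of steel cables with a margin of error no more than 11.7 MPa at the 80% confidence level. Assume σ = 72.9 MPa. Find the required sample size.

For a mean, the margin of error is E = z·σ/√n, so n = (zσ/E)².
At 80% confidence, z = 1.282.
n = (1.282 × 72.9 / 11.7)² = 63.81
Round up: n = 64.

n = 64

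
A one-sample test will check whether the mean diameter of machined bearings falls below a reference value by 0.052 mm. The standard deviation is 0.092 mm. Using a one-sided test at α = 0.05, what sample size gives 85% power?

For a one-sample z-test, n = ((z_α + z_β)·σ/δ)².
z_α = 1.645 (one-sided α = 0.05); z_β = 1.036 (power 85% → β = 0.15).
n = (2.681 × 0.092 / 0.052)² = 22.50
Round up: n = 23.

n = 23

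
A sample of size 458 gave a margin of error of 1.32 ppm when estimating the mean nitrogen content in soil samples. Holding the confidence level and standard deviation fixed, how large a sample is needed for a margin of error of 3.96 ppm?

51

Margin of error scales as 1/√n, so n₂ = n₁·(E₁/E₂)².
n₂ = 458 × (1.32/3.96)² = 458 × 0.1111 = 50.88
Round up: n₂ = 51.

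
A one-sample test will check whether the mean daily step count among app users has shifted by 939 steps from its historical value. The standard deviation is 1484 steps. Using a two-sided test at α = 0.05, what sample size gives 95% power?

33

For a one-sample z-test, n = ((z_{α/2} + z_β)·σ/δ)².
z_{α/2} = 1.960 (two-sided α = 0.05); z_β = 1.645 (power 95% → β = 0.05).
n = (3.605 × 1484 / 939)² = 32.46
Round up: n = 33.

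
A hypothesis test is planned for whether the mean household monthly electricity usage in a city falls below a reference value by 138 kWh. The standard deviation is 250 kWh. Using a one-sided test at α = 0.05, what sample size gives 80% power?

For a one-sample z-test, n = ((z_α + z_β)·σ/δ)².
z_α = 1.645 (one-sided α = 0.05); z_β = 0.842 (power 80% → β = 0.2).
n = (2.487 × 250 / 138)² = 20.30
Round up: n = 21.

21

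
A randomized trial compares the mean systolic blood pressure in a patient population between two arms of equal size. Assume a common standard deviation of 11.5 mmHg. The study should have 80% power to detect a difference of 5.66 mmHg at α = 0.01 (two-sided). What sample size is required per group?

For two equal groups, n per group = 2·((z_{α/2} + z_β)·σ/δ)².
z_{α/2} = 2.576; z_β = 0.842 (power 80%).
n = 2 × (3.418 × 11.5 / 5.66)² = 2 × 48.23 = 96.46
Round up: n = 97 per group.

97 per group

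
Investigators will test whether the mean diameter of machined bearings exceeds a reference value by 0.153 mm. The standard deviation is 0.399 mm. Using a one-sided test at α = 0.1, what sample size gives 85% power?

For a one-sample z-test, n = ((z_α + z_β)·σ/δ)².
z_α = 1.282 (one-sided α = 0.1); z_β = 1.036 (power 85% → β = 0.15).
n = (2.318 × 0.399 / 0.153)² = 36.54
Round up: n = 37.

37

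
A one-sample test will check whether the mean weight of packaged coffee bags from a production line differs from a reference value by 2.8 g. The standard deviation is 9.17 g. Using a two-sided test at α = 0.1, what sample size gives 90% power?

92

For a one-sample z-test, n = ((z_{α/2} + z_β)·σ/δ)².
z_{α/2} = 1.645 (two-sided α = 0.1); z_β = 1.282 (power 90% → β = 0.1).
n = (2.927 × 9.17 / 2.8)² = 91.89
Round up: n = 92.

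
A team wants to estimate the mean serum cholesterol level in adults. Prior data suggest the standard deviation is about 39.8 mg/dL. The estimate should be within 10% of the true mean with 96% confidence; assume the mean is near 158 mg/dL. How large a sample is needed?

27

For a mean, the margin of error is E = z·σ/√n, so n = (zσ/E)².
At 96% confidence, z = 2.054.
E = 10% of 158 = 15.8 mg/dL.
n = (2.054 × 39.8 / 15.8)² = 26.77
Round up: n = 27.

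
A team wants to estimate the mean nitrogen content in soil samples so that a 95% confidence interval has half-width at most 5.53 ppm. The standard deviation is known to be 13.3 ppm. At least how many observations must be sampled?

For a mean, the margin of error is E = z·σ/√n, so n = (zσ/E)².
At 95% confidence, z = 1.960.
n = (1.960 × 13.3 / 5.53)² = 22.22
Round up: n = 23.

23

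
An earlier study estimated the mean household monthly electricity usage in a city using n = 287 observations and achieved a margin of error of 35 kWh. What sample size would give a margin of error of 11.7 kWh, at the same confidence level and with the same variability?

2569

Margin of error scales as 1/√n, so n₂ = n₁·(E₁/E₂)².
n₂ = 287 × (35/11.7)² = 287 × 8.949 = 2568.36
Round up: n₂ = 2569.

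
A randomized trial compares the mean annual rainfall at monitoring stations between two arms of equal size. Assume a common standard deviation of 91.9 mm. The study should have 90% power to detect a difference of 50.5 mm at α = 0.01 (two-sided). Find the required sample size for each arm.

For two equal groups, n per group = 2·((z_{α/2} + z_β)·σ/δ)².
z_{α/2} = 2.576; z_β = 1.282 (power 90%).
n = 2 × (3.858 × 91.9 / 50.5)² = 2 × 49.29 = 98.58
Round up: n = 99 per group.

99 per group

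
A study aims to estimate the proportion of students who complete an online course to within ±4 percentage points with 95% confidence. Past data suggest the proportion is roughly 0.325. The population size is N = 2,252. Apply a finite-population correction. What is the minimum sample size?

For a proportion with margin E = 0.04 at 95% confidence, z = 1.960.
n = p̂(1−p̂)(z/E)² = 0.325 × 0.675 × (1.960/0.04)² = 526.72 — call this n₀.
Finite-population correction with N = 2,252: n = n₀ / (1 + (n₀−1)/N) = 526.72 / 1.233 = 427.19
Round up: n = 428.

428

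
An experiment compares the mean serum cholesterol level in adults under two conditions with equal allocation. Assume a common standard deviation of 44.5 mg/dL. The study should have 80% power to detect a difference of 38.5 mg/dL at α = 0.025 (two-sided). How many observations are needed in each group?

26 per group

For two equal groups, n per group = 2·((z_{α/2} + z_β)·σ/δ)².
z_{α/2} = 2.241; z_β = 0.842 (power 80%).
n = 2 × (3.083 × 44.5 / 38.5)² = 2 × 12.70 = 25.40
Round up: n = 26 per group.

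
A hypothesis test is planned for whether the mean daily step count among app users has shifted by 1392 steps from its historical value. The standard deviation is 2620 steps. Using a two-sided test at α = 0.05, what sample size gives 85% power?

For a one-sample z-test, n = ((z_{α/2} + z_β)·σ/δ)².
z_{α/2} = 1.960 (two-sided α = 0.05); z_β = 1.036 (power 85% → β = 0.15).
n = (2.996 × 2620 / 1392)² = 31.80
Round up: n = 32.

32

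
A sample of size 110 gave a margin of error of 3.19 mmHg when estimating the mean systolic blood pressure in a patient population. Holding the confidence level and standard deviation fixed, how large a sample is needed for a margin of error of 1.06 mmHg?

Margin of error scales as 1/√n, so n₂ = n₁·(E₁/E₂)².
n₂ = 110 × (3.19/1.06)² = 110 × 9.057 = 996.27
Round up: n₂ = 997.

997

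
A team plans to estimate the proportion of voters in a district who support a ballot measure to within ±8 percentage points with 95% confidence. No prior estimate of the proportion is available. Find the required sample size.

For a proportion with margin E = 0.08 at 95% confidence, z = 1.960.
With no prior estimate, use p = 0.5, which maximizes p(1−p) at 0.25.
n = 0.25 × (z/E)² = 0.25 × (1.960/0.08)² = 150.06
Round up: n = 151.

151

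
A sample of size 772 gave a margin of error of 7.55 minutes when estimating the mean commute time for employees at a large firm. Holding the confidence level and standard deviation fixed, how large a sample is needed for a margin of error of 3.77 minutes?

n = 3097

Margin of error scales as 1/√n, so n₂ = n₁·(E₁/E₂)².
n₂ = 772 × (7.55/3.77)² = 772 × 4.011 = 3096.49
Round up: n₂ = 3097.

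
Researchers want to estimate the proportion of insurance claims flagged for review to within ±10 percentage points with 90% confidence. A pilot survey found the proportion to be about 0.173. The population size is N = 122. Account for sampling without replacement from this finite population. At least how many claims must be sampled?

30

For a proportion with margin E = 0.1 at 90% confidence, z = 1.645.
n = p̂(1−p̂)(z/E)² = 0.173 × 0.827 × (1.645/0.1)² = 38.72 — call this n₀.
Finite-population correction with N = 122: n = n₀ / (1 + (n₀−1)/N) = 38.72 / 1.309 = 29.58
Round up: n = 30.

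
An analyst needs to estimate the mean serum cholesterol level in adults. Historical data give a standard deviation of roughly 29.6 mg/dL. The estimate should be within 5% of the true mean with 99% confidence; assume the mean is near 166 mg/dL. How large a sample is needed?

n = 85

For a mean, the margin of error is E = z·σ/√n, so n = (zσ/E)².
At 99% confidence, z = 2.576.
E = 5% of 166 = 8.3 mg/dL.
n = (2.576 × 29.6 / 8.3)² = 84.40
Round up: n = 85.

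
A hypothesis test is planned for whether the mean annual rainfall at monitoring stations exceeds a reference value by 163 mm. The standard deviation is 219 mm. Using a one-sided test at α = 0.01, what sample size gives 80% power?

For a one-sample z-test, n = ((z_α + z_β)·σ/δ)².
z_α = 2.326 (one-sided α = 0.01); z_β = 0.842 (power 80% → β = 0.2).
n = (3.168 × 219 / 163)² = 18.12
Round up: n = 19.

19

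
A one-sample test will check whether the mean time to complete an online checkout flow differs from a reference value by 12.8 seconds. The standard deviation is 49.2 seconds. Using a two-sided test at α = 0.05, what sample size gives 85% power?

For a one-sample z-test, n = ((z_{α/2} + z_β)·σ/δ)².
z_{α/2} = 1.960 (two-sided α = 0.05); z_β = 1.036 (power 85% → β = 0.15).
n = (2.996 × 49.2 / 12.8)² = 132.62
Round up: n = 133.

n = 133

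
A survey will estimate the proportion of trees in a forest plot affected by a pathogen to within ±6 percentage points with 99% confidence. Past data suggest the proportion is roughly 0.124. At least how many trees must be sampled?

201

For a proportion with margin E = 0.06 at 99% confidence, z = 2.576.
n = p̂(1−p̂)(z/E)² = 0.124 × 0.876 × (2.576/0.06)² = 200.22
Round up: n = 201.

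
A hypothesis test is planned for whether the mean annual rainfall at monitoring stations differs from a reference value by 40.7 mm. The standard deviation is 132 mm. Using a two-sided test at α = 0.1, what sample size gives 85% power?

For a one-sample z-test, n = ((z_{α/2} + z_β)·σ/δ)².
z_{α/2} = 1.645 (two-sided α = 0.1); z_β = 1.036 (power 85% → β = 0.15).
n = (2.681 × 132 / 40.7)² = 75.61
Round up: n = 76.

76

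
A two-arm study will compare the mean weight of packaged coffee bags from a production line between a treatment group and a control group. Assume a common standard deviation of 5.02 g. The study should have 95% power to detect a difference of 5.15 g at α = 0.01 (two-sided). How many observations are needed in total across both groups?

68 total

For two equal groups, n per group = 2·((z_{α/2} + z_β)·σ/δ)².
z_{α/2} = 2.576; z_β = 1.645 (power 95%).
n = 2 × (4.221 × 5.02 / 5.15)² = 2 × 16.93 = 33.86
Round up: n = 34 per group.
Total across both groups: 2 × 34 = 68.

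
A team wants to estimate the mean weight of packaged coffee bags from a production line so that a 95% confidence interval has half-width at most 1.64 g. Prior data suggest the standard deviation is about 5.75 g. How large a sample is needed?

48

For a mean, the margin of error is E = z·σ/√n, so n = (zσ/E)².
At 95% confidence, z = 1.960.
n = (1.960 × 5.75 / 1.64)² = 47.22
Round up: n = 48.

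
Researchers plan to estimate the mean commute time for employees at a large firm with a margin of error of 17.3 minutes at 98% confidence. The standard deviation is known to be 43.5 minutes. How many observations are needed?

For a mean, the margin of error is E = z·σ/√n, so n = (zσ/E)².
At 98% confidence, z = 2.326.
n = (2.326 × 43.5 / 17.3)² = 34.21
Round up: n = 35.

35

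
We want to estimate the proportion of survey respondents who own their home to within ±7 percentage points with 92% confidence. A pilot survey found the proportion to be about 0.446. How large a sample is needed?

For a proportion with margin E = 0.07 at 92% confidence, z = 1.751.
n = p̂(1−p̂)(z/E)² = 0.446 × 0.554 × (1.751/0.07)² = 154.60
Round up: n = 155.

155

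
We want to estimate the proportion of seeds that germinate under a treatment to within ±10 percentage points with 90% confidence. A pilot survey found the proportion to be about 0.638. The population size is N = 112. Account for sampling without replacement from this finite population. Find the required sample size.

For a proportion with margin E = 0.1 at 90% confidence, z = 1.645.
n = p̂(1−p̂)(z/E)² = 0.638 × 0.362 × (1.645/0.1)² = 62.50 — call this n₀.
Finite-population correction with N = 112: n = n₀ / (1 + (n₀−1)/N) = 62.50 / 1.549 = 40.35
Round up: n = 41.

41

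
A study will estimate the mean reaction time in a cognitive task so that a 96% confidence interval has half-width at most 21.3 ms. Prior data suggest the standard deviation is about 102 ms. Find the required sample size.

n = 97

For a mean, the margin of error is E = z·σ/√n, so n = (zσ/E)².
At 96% confidence, z = 2.054.
n = (2.054 × 102 / 21.3)² = 96.75
Round up: n = 97.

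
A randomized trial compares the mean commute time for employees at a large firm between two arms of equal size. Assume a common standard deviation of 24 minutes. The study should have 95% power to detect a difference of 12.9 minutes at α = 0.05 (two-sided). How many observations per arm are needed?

For two equal groups, n per group = 2·((z_{α/2} + z_β)·σ/δ)².
z_{α/2} = 1.960; z_β = 1.645 (power 95%).
n = 2 × (3.605 × 24 / 12.9)² = 2 × 44.98 = 89.96
Round up: n = 90 per group.

90 per group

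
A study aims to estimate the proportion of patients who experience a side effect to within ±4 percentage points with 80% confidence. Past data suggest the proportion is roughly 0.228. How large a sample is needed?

For a proportion with margin E = 0.04 at 80% confidence, z = 1.282.
n = p̂(1−p̂)(z/E)² = 0.228 × 0.772 × (1.282/0.04)² = 180.80
Round up: n = 181.

181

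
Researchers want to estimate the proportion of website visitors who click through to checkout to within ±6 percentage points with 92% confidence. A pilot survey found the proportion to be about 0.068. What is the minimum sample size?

54

For a proportion with margin E = 0.06 at 92% confidence, z = 1.751.
n = p̂(1−p̂)(z/E)² = 0.068 × 0.932 × (1.751/0.06)² = 53.98
Round up: n = 54.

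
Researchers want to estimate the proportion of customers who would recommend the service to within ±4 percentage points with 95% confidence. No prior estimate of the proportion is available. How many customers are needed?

For a proportion with margin E = 0.04 at 95% confidence, z = 1.960.
With no prior estimate, use p = 0.5, which maximizes p(1−p) at 0.25.
n = 0.25 × (z/E)² = 0.25 × (1.960/0.04)² = 600.25
Round up: n = 601.

601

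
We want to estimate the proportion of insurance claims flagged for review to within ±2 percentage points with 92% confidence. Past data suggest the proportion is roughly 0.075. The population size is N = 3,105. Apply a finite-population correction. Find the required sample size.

455

For a proportion with margin E = 0.02 at 92% confidence, z = 1.751.
n = p̂(1−p̂)(z/E)² = 0.075 × 0.925 × (1.751/0.02)² = 531.76 — call this n₀.
Finite-population correction with N = 3,105: n = n₀ / (1 + (n₀−1)/N) = 531.76 / 1.171 = 454.11
Round up: n = 455.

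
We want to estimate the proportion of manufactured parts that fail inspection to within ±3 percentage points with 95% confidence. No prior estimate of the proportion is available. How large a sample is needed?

n = 1068

For a proportion with margin E = 0.03 at 95% confidence, z = 1.960.
With no prior estimate, use p = 0.5, which maximizes p(1−p) at 0.25.
n = 0.25 × (z/E)² = 0.25 × (1.960/0.03)² = 1067.11
Round up: n = 1068.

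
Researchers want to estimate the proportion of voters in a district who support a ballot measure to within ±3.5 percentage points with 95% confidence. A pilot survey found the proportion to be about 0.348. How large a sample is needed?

712

For a proportion with margin E = 0.035 at 95% confidence, z = 1.960.
n = p̂(1−p̂)(z/E)² = 0.348 × 0.652 × (1.960/0.035)² = 711.55
Round up: n = 712.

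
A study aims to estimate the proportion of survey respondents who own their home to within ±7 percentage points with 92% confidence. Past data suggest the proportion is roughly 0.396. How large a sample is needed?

n = 150

For a proportion with margin E = 0.07 at 92% confidence, z = 1.751.
n = p̂(1−p̂)(z/E)² = 0.396 × 0.604 × (1.751/0.07)² = 149.66
Round up: n = 150.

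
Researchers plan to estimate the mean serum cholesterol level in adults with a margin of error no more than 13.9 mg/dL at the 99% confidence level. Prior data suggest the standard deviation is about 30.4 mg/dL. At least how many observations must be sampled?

For a mean, the margin of error is E = z·σ/√n, so n = (zσ/E)².
At 99% confidence, z = 2.576.
n = (2.576 × 30.4 / 13.9)² = 31.74
Round up: n = 32.

32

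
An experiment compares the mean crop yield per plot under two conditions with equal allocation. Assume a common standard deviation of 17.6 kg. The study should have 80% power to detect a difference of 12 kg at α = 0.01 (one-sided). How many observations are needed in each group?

44 per group

For two equal groups, n per group = 2·((z_α + z_β)·σ/δ)².
z_α = 2.326; z_β = 0.842 (power 80%).
n = 2 × (3.168 × 17.6 / 12)² = 2 × 21.59 = 43.18
Round up: n = 44 per group.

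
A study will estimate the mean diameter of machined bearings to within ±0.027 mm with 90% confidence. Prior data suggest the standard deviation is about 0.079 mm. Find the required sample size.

24

For a mean, the margin of error is E = z·σ/√n, so n = (zσ/E)².
At 90% confidence, z = 1.645.
n = (1.645 × 0.079 / 0.027)² = 23.17
Round up: n = 24.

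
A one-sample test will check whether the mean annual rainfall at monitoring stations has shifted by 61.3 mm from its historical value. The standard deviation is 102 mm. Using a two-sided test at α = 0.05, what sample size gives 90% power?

For a one-sample z-test, n = ((z_{α/2} + z_β)·σ/δ)².
z_{α/2} = 1.960 (two-sided α = 0.05); z_β = 1.282 (power 90% → β = 0.1).
n = (3.242 × 102 / 61.3)² = 29.10
Round up: n = 30.

n = 30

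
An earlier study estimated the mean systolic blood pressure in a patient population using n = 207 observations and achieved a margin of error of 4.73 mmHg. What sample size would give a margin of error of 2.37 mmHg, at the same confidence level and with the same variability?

825

Margin of error scales as 1/√n, so n₂ = n₁·(E₁/E₂)².
n₂ = 207 × (4.73/2.37)² = 207 × 3.983 = 824.48
Round up: n₂ = 825.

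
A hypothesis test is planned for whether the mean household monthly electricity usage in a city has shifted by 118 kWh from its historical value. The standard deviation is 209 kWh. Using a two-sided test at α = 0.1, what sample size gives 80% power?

20

For a one-sample z-test, n = ((z_{α/2} + z_β)·σ/δ)².
z_{α/2} = 1.645 (two-sided α = 0.1); z_β = 0.842 (power 80% → β = 0.2).
n = (2.487 × 209 / 118)² = 19.40
Round up: n = 20.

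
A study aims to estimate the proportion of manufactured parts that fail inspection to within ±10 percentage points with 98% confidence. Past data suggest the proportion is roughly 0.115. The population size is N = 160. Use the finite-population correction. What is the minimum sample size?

42

For a proportion with margin E = 0.1 at 98% confidence, z = 2.326.
n = p̂(1−p̂)(z/E)² = 0.115 × 0.885 × (2.326/0.1)² = 55.06 — call this n₀.
Finite-population correction with N = 160: n = n₀ / (1 + (n₀−1)/N) = 55.06 / 1.338 = 41.15
Round up: n = 42.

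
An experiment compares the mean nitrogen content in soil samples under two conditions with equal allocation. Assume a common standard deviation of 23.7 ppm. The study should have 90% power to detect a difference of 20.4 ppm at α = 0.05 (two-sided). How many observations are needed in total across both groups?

For two equal groups, n per group = 2·((z_{α/2} + z_β)·σ/δ)².
z_{α/2} = 1.960; z_β = 1.282 (power 90%).
n = 2 × (3.242 × 23.7 / 20.4)² = 2 × 14.19 = 28.38
Round up: n = 29 per group.
Total across both groups: 2 × 29 = 58.

58 total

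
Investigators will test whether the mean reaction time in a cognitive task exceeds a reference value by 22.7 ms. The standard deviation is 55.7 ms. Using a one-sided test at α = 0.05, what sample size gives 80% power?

For a one-sample z-test, n = ((z_α + z_β)·σ/δ)².
z_α = 1.645 (one-sided α = 0.05); z_β = 0.842 (power 80% → β = 0.2).
n = (2.487 × 55.7 / 22.7)² = 37.24
Round up: n = 38.

n = 38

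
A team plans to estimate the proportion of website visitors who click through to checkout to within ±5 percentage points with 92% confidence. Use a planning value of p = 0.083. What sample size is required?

94

For a proportion with margin E = 0.05 at 92% confidence, z = 1.751.
n = p̂(1−p̂)(z/E)² = 0.083 × 0.917 × (1.751/0.05)² = 93.34
Round up: n = 94.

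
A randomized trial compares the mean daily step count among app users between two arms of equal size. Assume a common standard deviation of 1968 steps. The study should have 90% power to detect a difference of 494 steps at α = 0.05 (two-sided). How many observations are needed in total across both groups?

668 total

For two equal groups, n per group = 2·((z_{α/2} + z_β)·σ/δ)².
z_{α/2} = 1.960; z_β = 1.282 (power 90%).
n = 2 × (3.242 × 1968 / 494)² = 2 × 166.81 = 333.62
Round up: n = 334 per group.
Total across both groups: 2 × 334 = 668.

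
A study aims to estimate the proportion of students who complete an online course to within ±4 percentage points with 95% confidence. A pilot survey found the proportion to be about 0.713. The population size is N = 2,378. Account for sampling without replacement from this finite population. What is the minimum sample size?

408

For a proportion with margin E = 0.04 at 95% confidence, z = 1.960.
n = p̂(1−p̂)(z/E)² = 0.713 × 0.287 × (1.960/0.04)² = 491.32 — call this n₀.
Finite-population correction with N = 2,378: n = n₀ / (1 + (n₀−1)/N) = 491.32 / 1.206 = 407.40
Round up: n = 408.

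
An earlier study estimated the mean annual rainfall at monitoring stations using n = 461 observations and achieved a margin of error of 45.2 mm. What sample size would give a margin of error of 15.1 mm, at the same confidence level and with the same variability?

4131

Margin of error scales as 1/√n, so n₂ = n₁·(E₁/E₂)².
n₂ = 461 × (45.2/15.1)² = 461 × 8.96 = 4130.56
Round up: n₂ = 4131.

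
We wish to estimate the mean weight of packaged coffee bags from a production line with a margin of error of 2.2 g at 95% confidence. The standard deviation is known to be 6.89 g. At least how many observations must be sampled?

For a mean, the margin of error is E = z·σ/√n, so n = (zσ/E)².
At 95% confidence, z = 1.960.
n = (1.960 × 6.89 / 2.2)² = 37.68
Round up: n = 38.

38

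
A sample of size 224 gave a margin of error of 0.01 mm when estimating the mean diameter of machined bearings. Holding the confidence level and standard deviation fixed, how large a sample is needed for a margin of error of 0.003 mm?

Margin of error scales as 1/√n, so n₂ = n₁·(E₁/E₂)².
n₂ = 224 × (0.01/0.003)² = 224 × 11.11 = 2488.64
Round up: n₂ = 2489.

2489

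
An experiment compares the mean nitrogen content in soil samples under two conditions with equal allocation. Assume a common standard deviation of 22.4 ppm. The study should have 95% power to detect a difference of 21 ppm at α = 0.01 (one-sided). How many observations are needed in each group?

For two equal groups, n per group = 2·((z_α + z_β)·σ/δ)².
z_α = 2.326; z_β = 1.645 (power 95%).
n = 2 × (3.971 × 22.4 / 21)² = 2 × 17.94 = 35.88
Round up: n = 36 per group.

36 per group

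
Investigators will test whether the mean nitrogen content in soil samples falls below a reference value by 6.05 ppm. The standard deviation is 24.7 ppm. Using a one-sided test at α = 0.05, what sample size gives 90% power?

143

For a one-sample z-test, n = ((z_α + z_β)·σ/δ)².
z_α = 1.645 (one-sided α = 0.05); z_β = 1.282 (power 90% → β = 0.1).
n = (2.927 × 24.7 / 6.05)² = 142.80
Round up: n = 143.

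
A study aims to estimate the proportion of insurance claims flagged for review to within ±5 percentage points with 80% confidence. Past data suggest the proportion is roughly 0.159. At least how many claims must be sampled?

For a proportion with margin E = 0.05 at 80% confidence, z = 1.282.
n = p̂(1−p̂)(z/E)² = 0.159 × 0.841 × (1.282/0.05)² = 87.91
Round up: n = 88.

n = 88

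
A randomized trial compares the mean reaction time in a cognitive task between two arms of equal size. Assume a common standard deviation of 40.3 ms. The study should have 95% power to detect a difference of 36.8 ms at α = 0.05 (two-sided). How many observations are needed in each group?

32 per group

For two equal groups, n per group = 2·((z_{α/2} + z_β)·σ/δ)².
z_{α/2} = 1.960; z_β = 1.645 (power 95%).
n = 2 × (3.605 × 40.3 / 36.8)² = 2 × 15.59 = 31.18
Round up: n = 32 per group.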